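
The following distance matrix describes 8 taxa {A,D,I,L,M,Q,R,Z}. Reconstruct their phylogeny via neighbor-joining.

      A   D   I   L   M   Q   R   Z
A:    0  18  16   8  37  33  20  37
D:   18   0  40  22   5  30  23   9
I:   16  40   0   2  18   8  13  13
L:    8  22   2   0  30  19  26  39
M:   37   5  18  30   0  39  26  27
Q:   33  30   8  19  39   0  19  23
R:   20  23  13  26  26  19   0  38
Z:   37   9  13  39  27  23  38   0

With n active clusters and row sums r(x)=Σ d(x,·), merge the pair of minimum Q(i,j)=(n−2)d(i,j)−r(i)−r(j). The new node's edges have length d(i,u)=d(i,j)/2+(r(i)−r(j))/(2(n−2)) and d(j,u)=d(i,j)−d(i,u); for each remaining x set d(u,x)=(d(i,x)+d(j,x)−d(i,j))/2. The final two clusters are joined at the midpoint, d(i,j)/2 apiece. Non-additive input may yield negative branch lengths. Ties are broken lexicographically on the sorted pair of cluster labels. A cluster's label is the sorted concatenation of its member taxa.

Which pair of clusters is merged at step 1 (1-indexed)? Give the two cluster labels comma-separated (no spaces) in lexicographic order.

D,M

step 1: merge (D,M) at d=5, Q=-299; branch lengths D→-5/12, M→65/12; new cluster DM
  updated: d(A,DM)=25, d(DM,I)=53/2, d(DM,L)=47/2, d(DM,Q)=32, d(DM,R)=22, d(DM,Z)=31/2
step 2: merge (DM,Z) at d=31/2, Q=-465/2; branch lengths DM→113/20, Z→197/20; new cluster DMZ
  updated: d(A,DMZ)=93/4, d(DMZ,I)=12, d(DMZ,L)=47/2, d(DMZ,Q)=79/4, d(DMZ,R)=89/4
step 3: merge (A,L) at d=8, Q=-587/4; branch lengths A→215/32, L→41/32; new cluster AL
  updated: d(AL,DMZ)=155/8, d(AL,I)=5, d(AL,Q)=22, d(AL,R)=19
step 4: merge (AL,I) at d=5, Q=-707/8; branch lengths AL→113/16, I→-33/16; new cluster AIL
  updated: d(AIL,DMZ)=211/16, d(AIL,Q)=25/2, d(AIL,R)=27/2
step 5: merge (AIL,DMZ) at d=211/16, Q=-68; branch lengths AIL→83/32, DMZ→339/32; new cluster ADILMZ
  updated: d(ADILMZ,Q)=305/32, d(ADILMZ,R)=361/32
step 6: merge (ADILMZ,Q) at d=305/32, Q=-637/16; branch lengths ADILMZ→29/32, Q→69/8; new cluster ADILMQZ
  updated: d(ADILMQZ,R)=83/8
step 7: merge (ADILMQZ,R) at d=83/8; branch lengths ADILMQZ→83/16, R→83/16; new cluster ADILMQRZ
final tree: (((((A:215/32,L:41/32):113/16,I:-33/16):83/32,((D:-5/12,M:65/12):113/20,Z:197/20):339/32):29/32,Q:69/8):83/16,R:83/16)
total length: 2131/32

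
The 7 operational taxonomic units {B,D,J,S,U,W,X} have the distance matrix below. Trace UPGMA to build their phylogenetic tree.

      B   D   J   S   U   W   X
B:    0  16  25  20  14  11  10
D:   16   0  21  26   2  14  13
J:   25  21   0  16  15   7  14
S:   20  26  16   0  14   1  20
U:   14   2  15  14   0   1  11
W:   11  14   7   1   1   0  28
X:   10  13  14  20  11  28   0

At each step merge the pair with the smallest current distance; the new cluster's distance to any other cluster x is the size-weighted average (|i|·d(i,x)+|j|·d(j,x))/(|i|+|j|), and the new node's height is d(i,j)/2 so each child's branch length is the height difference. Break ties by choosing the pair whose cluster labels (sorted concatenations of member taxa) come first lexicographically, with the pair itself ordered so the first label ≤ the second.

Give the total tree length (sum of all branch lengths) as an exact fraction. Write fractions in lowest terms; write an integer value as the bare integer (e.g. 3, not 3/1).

1. join S+W (d=1) ⇒ SW; edges |S|=1/2, |W|=1/2
  updated: d(B,SW)=31/2, d(D,SW)=20, d(J,SW)=23/2, d(SW,U)=15/2, d(SW,X)=24
2. join D+U (d=2) ⇒ DU; edges |D|=1, |U|=1
  updated: d(B,DU)=15, d(DU,J)=18, d(DU,SW)=55/4, d(DU,X)=12
3. join B+X (d=10) ⇒ BX; edges |B|=5, |X|=5
  updated: d(BX,DU)=27/2, d(BX,J)=39/2, d(BX,SW)=79/4
4. join J+SW (d=23/2) ⇒ JSW; edges |J|=23/4, |SW|=21/4
  updated: d(BX,JSW)=59/3, d(DU,JSW)=91/6
5. join BX+DU (d=27/2) ⇒ BDUX; edges |BX|=7/4, |DU|=23/4
  updated: d(BDUX,JSW)=209/12
6. join BDUX+JSW (d=209/12) ⇒ BDJSUWX; edges |BDUX|=47/24, |JSW|=71/24
final tree: (((B:5,X:5):7/4,(D:1,U:1):23/4):47/24,(J:23/4,(S:1/2,W:1/2):21/4):71/24)
total length: 437/12

437/12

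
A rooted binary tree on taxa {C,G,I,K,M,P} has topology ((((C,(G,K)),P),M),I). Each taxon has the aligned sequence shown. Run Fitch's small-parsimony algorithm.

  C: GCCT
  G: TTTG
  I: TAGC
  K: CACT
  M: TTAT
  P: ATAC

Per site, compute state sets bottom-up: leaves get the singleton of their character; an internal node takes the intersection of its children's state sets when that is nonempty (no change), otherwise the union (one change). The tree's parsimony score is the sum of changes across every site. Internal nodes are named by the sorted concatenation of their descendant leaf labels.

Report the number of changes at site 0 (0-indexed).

3

[col 0] GK: children G:{T}, K:{C} ∪→ {C,T}; cost 1
[col 0] CGK: children C:{G}, GK:{C,T} ∪→ {C,G,T}; cost 1
[col 0] CGKP: children CGK:{C,G,T}, P:{A} ∪→ {A,C,G,T}; cost 1
[col 0] CGKMP: children CGKP:{A,C,G,T}, M:{T} ∩→ {T}; cost 0
[col 0] CGIKMP: children CGKMP:{T}, I:{T} ∩→ {T}; cost 0
[col 1] GK: children G:{T}, K:{A} ∪→ {A,T}; cost 1
[col 1] CGK: children C:{C}, GK:{A,T} ∪→ {A,C,T}; cost 1
[col 1] CGKP: children CGK:{A,C,T}, P:{T} ∩→ {T}; cost 0
[col 1] CGKMP: children CGKP:{T}, M:{T} ∩→ {T}; cost 0
[col 1] CGIKMP: children CGKMP:{T}, I:{A} ∪→ {A,T}; cost 1
[col 2] GK: children G:{T}, K:{C} ∪→ {C,T}; cost 1
[col 2] CGK: children C:{C}, GK:{C,T} ∩→ {C}; cost 0
[col 2] CGKP: children CGK:{C}, P:{A} ∪→ {A,C}; cost 1
[col 2] CGKMP: children CGKP:{A,C}, M:{A} ∩→ {A}; cost 0
[col 2] CGIKMP: children CGKMP:{A}, I:{G} ∪→ {A,G}; cost 1
[col 3] GK: children G:{G}, K:{T} ∪→ {G,T}; cost 1
[col 3] CGK: children C:{T}, GK:{G,T} ∩→ {T}; cost 0
[col 3] CGKP: children CGK:{T}, P:{C} ∪→ {C,T}; cost 1
[col 3] CGKMP: children CGKP:{C,T}, M:{T} ∩→ {T}; cost 0
[col 3] CGIKMP: children CGKMP:{T}, I:{C} ∪→ {C,T}; cost 1
per-site changes: [3, 3, 3, 3]; total = 12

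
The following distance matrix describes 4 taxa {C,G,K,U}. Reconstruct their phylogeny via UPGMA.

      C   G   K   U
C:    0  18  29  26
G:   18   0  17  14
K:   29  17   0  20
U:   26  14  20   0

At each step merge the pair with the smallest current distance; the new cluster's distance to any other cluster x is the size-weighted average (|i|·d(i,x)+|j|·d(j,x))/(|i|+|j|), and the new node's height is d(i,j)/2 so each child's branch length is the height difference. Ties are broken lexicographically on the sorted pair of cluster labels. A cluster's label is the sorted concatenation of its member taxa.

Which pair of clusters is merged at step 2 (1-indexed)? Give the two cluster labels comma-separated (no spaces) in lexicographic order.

GU,K

1. join G+U (d=14) ⇒ GU; edges |G|=7, |U|=7
  updated: d(C,GU)=22, d(GU,K)=37/2
2. join GU+K (d=37/2) ⇒ GKU; edges |GU|=9/4, |K|=37/4
  updated: d(C,GKU)=73/3
3. join C+GKU (d=73/3) ⇒ CGKU; edges |C|=73/6, |GKU|=35/12
final tree: (C:73/6,((G:7,U:7):9/4,K:37/4):35/12)
total length: 487/12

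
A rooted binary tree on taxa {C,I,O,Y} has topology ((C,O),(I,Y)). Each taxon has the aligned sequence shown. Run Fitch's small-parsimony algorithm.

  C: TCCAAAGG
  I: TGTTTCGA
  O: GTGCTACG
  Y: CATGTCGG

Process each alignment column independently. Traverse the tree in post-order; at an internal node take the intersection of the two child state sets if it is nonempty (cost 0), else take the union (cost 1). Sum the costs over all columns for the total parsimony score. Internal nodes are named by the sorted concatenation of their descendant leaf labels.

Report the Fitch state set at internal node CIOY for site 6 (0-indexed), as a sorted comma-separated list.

G

site 0, node CO: C={T} ∪ O={G} → {G,T} (+1)
site 0, node IY: I={T} ∪ Y={C} → {C,T} (+1)
site 0, node CIOY: CO={G,T} ∩ IY={C,T} → {T} (+0)
site 1, node CO: C={C} ∪ O={T} → {C,T} (+1)
site 1, node IY: I={G} ∪ Y={A} → {A,G} (+1)
site 1, node CIOY: CO={C,T} ∪ IY={A,G} → {A,C,G,T} (+1)
site 2, node CO: C={C} ∪ O={G} → {C,G} (+1)
site 2, node IY: I={T} ∩ Y={T} → {T} (+0)
site 2, node CIOY: CO={C,G} ∪ IY={T} → {C,G,T} (+1)
site 3, node CO: C={A} ∪ O={C} → {A,C} (+1)
site 3, node IY: I={T} ∪ Y={G} → {G,T} (+1)
site 3, node CIOY: CO={A,C} ∪ IY={G,T} → {A,C,G,T} (+1)
site 4, node CO: C={A} ∪ O={T} → {A,T} (+1)
site 4, node IY: I={T} ∩ Y={T} → {T} (+0)
site 4, node CIOY: CO={A,T} ∩ IY={T} → {T} (+0)
site 5, node CO: C={A} ∩ O={A} → {A} (+0)
site 5, node IY: I={C} ∩ Y={C} → {C} (+0)
site 5, node CIOY: CO={A} ∪ IY={C} → {A,C} (+1)
site 6, node CO: C={G} ∪ O={C} → {C,G} (+1)
site 6, node IY: I={G} ∩ Y={G} → {G} (+0)
site 6, node CIOY: CO={C,G} ∩ IY={G} → {G} (+0)
site 7, node CO: C={G} ∩ O={G} → {G} (+0)
site 7, node IY: I={A} ∪ Y={G} → {A,G} (+1)
site 7, node CIOY: CO={G} ∩ IY={A,G} → {G} (+0)
per-site changes: [2, 3, 2, 3, 1, 1, 1, 1]; total = 14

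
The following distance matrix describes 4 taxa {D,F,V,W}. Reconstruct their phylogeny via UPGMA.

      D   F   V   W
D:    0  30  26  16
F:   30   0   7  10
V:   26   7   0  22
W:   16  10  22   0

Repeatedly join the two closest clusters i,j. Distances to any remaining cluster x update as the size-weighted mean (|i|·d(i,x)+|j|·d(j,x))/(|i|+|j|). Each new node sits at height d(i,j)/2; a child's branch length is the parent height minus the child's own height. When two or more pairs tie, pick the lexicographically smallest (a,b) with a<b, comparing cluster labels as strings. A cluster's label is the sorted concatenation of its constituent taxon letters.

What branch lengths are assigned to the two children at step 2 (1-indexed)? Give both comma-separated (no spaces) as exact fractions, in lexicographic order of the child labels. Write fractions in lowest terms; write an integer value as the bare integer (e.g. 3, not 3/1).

8,8

1. join F+V (d=7) ⇒ FV; edges |F|=7/2, |V|=7/2
  updated: d(D,FV)=28, d(FV,W)=16
2. join D+W (d=16) ⇒ DW; edges |D|=8, |W|=8
  updated: d(DW,FV)=22
3. join DW+FV (d=22) ⇒ DFVW; edges |DW|=3, |FV|=15/2
final tree: ((D:8,W:8):3,(F:7/2,V:7/2):15/2)
total length: 67/2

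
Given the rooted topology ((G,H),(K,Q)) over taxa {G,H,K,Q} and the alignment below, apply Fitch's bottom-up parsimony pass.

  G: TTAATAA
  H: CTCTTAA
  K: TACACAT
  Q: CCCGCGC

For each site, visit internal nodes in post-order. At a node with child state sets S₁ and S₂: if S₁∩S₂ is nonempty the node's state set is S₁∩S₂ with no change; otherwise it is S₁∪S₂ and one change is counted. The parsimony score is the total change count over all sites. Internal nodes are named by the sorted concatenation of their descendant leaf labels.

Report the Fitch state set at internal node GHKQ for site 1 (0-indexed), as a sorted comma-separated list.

GH@0: {T} ∪ {C} = {C,T} (union, +1)
KQ@0: {T} ∪ {C} = {C,T} (union, +1)
GHKQ@0: {C,T} ∩ {C,T} = {C,T} (intersection, +0)
GH@1: {T} ∩ {T} = {T} (intersection, +0)
KQ@1: {A} ∪ {C} = {A,C} (union, +1)
GHKQ@1: {T} ∪ {A,C} = {A,C,T} (union, +1)
GH@2: {A} ∪ {C} = {A,C} (union, +1)
KQ@2: {C} ∩ {C} = {C} (intersection, +0)
GHKQ@2: {A,C} ∩ {C} = {C} (intersection, +0)
GH@3: {A} ∪ {T} = {A,T} (union, +1)
KQ@3: {A} ∪ {G} = {A,G} (union, +1)
GHKQ@3: {A,T} ∩ {A,G} = {A} (intersection, +0)
GH@4: {T} ∩ {T} = {T} (intersection, +0)
KQ@4: {C} ∩ {C} = {C} (intersection, +0)
GHKQ@4: {T} ∪ {C} = {C,T} (union, +1)
GH@5: {A} ∩ {A} = {A} (intersection, +0)
KQ@5: {A} ∪ {G} = {A,G} (union, +1)
GHKQ@5: {A} ∩ {A,G} = {A} (intersection, +0)
GH@6: {A} ∩ {A} = {A} (intersection, +0)
KQ@6: {T} ∪ {C} = {C,T} (union, +1)
GHKQ@6: {A} ∪ {C,T} = {A,C,T} (union, +1)
per-site changes: [2, 2, 1, 2, 1, 1, 2]; total = 11

A,C,T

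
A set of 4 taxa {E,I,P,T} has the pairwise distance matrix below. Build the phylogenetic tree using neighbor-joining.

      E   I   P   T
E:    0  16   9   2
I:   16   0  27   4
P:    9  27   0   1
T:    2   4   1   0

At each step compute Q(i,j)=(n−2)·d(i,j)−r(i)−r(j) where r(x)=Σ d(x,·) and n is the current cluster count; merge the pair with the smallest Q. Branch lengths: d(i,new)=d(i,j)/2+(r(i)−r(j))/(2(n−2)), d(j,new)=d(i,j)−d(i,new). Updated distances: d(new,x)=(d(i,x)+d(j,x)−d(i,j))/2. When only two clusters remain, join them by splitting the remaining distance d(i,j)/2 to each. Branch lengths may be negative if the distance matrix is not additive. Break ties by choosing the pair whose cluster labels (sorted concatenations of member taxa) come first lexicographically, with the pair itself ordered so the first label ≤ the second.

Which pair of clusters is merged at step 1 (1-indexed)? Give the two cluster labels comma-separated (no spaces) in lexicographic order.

E,P

1. join E+P (d=9, Q=-46) ⇒ EP; edges |E|=2, |P|=7
  updated: d(EP,I)=17, d(EP,T)=-3
2. join EP+I (d=17, Q=-18) ⇒ EIP; edges |EP|=5, |I|=12
  updated: d(EIP,T)=-8
3. join EIP+T (d=-8) ⇒ EIPT; edges |EIP|=-4, |T|=-4
final tree: (((E:2,P:7):5,I:12):-4,T:-4)
total length: 18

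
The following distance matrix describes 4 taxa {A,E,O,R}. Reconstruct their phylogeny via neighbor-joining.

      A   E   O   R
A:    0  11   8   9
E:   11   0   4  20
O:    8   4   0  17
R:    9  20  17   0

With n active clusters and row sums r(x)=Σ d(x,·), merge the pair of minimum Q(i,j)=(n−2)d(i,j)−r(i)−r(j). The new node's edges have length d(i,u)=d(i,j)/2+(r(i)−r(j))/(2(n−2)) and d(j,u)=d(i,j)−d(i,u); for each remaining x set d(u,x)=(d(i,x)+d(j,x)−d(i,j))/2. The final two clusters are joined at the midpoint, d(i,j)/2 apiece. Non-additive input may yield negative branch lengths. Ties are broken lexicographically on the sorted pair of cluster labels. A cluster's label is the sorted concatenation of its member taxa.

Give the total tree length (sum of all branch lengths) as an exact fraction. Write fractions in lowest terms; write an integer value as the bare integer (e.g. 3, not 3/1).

41/2

iteration 1: select A,R (d=9, Q=-56); attach at lengths (0, 9); label the merged cluster AR
  updated: d(AR,E)=11, d(AR,O)=8
iteration 2: select AR,E (d=11, Q=-23); attach at lengths (15/2, 7/2); label the merged cluster AER
  updated: d(AER,O)=1/2
iteration 3: select AER,O (d=1/2); attach at lengths (1/4, 1/4); label the merged cluster AEOR
final tree: (((A:0,R:9):15/2,E:7/2):1/4,O:1/4)
total length: 41/2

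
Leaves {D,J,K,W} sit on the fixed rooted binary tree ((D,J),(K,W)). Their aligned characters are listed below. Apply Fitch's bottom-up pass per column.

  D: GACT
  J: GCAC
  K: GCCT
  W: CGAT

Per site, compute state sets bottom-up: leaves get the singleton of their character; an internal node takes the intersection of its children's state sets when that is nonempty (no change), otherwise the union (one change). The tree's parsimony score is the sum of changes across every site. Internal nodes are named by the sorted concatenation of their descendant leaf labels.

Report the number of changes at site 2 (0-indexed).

2

site 0, node DJ: D={G} ∩ J={G} → {G} (+0)
site 0, node KW: K={G} ∪ W={C} → {C,G} (+1)
site 0, node DJKW: DJ={G} ∩ KW={C,G} → {G} (+0)
site 1, node DJ: D={A} ∪ J={C} → {A,C} (+1)
site 1, node KW: K={C} ∪ W={G} → {C,G} (+1)
site 1, node DJKW: DJ={A,C} ∩ KW={C,G} → {C} (+0)
site 2, node DJ: D={C} ∪ J={A} → {A,C} (+1)
site 2, node KW: K={C} ∪ W={A} → {A,C} (+1)
site 2, node DJKW: DJ={A,C} ∩ KW={A,C} → {A,C} (+0)
site 3, node DJ: D={T} ∪ J={C} → {C,T} (+1)
site 3, node KW: K={T} ∩ W={T} → {T} (+0)
site 3, node DJKW: DJ={C,T} ∩ KW={T} → {T} (+0)
per-site changes: [1, 2, 2, 1]; total = 6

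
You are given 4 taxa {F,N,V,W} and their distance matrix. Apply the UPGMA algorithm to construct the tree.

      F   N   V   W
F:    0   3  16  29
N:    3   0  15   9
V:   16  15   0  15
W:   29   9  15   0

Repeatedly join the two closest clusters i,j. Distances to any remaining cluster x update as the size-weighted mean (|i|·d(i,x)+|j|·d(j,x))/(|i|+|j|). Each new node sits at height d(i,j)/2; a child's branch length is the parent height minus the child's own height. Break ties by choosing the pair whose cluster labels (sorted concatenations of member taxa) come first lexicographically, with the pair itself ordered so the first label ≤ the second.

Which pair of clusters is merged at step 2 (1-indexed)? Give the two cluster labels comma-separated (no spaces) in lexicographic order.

1. join F+N (d=3) ⇒ FN; edges |F|=3/2, |N|=3/2
  updated: d(FN,V)=31/2, d(FN,W)=19
2. join V+W (d=15) ⇒ VW; edges |V|=15/2, |W|=15/2
  updated: d(FN,VW)=69/4
3. join FN+VW (d=69/4) ⇒ FNVW; edges |FN|=57/8, |VW|=9/8
final tree: ((F:3/2,N:3/2):57/8,(V:15/2,W:15/2):9/8)
total length: 105/4

V,W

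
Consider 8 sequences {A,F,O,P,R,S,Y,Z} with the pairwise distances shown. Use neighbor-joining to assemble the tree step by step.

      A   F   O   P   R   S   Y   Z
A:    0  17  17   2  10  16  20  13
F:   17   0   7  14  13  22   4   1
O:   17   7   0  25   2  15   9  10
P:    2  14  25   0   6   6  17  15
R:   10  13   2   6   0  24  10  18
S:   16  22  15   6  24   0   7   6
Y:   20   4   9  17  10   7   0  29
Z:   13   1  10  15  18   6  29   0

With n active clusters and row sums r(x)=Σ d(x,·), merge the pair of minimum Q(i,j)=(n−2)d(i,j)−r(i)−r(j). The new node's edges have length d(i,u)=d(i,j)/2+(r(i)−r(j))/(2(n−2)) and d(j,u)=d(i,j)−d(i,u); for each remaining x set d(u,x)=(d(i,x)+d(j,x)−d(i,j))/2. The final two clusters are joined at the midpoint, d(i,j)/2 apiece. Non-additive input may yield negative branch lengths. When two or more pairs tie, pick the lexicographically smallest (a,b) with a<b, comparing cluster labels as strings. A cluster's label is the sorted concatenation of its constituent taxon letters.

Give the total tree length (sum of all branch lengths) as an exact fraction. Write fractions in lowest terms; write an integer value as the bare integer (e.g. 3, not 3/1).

273/8

iteration 1: select A,P (d=2, Q=-168); attach at lengths (11/6, 1/6); label the merged cluster AP
  updated: d(AP,F)=29/2, d(AP,O)=20, d(AP,R)=7, d(AP,S)=10, d(AP,Y)=35/2, d(AP,Z)=13
iteration 2: select F,Z (d=1, Q=-267/2); attach at lengths (-21/20, 41/20); label the merged cluster FZ
  updated: d(AP,FZ)=53/4, d(FZ,O)=8, d(FZ,R)=15, d(FZ,S)=27/2, d(FZ,Y)=16
iteration 3: select O,R (d=2, Q=-104); attach at lengths (1/2, 3/2); label the merged cluster OR
  updated: d(AP,OR)=25/2, d(FZ,OR)=21/2, d(OR,S)=37/2, d(OR,Y)=17/2
iteration 4: select S,Y (d=7, Q=-77); attach at lengths (7/2, 7/2); label the merged cluster SY
  updated: d(AP,SY)=41/4, d(FZ,SY)=45/4, d(OR,SY)=10
iteration 5: select AP,SY (d=41/4, Q=-47); attach at lengths (25/4, 4); label the merged cluster APSY
  updated: d(APSY,FZ)=57/8, d(APSY,OR)=49/8
iteration 6: select APSY,FZ (d=57/8, Q=-95/4); attach at lengths (11/8, 23/4); label the merged cluster AFPSYZ
  updated: d(AFPSYZ,OR)=19/4
iteration 7: select AFPSYZ,OR (d=19/4); attach at lengths (19/8, 19/8); label the merged cluster AFOPRSYZ
final tree: ((((A:11/6,P:1/6):25/4,(S:7/2,Y:7/2):4):11/8,(F:-21/20,Z:41/20):23/4):19/8,(O:1/2,R:3/2):19/8)
total length: 273/8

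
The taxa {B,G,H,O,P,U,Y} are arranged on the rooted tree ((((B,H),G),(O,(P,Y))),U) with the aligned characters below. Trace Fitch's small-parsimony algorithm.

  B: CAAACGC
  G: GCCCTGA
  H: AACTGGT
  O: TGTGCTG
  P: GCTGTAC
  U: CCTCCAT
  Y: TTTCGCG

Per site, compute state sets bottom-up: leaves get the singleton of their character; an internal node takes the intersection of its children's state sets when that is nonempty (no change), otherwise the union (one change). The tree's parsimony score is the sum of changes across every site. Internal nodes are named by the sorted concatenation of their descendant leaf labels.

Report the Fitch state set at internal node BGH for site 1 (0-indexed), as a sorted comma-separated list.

A,C

site 0, node BH: B={C} ∪ H={A} → {A,C} (+1)
site 0, node BGH: BH={A,C} ∪ G={G} → {A,C,G} (+1)
site 0, node PY: P={G} ∪ Y={T} → {G,T} (+1)
site 0, node OPY: O={T} ∩ PY={G,T} → {T} (+0)
site 0, node BGHOPY: BGH={A,C,G} ∪ OPY={T} → {A,C,G,T} (+1)
site 0, node BGHOPUY: BGHOPY={A,C,G,T} ∩ U={C} → {C} (+0)
site 1, node BH: B={A} ∩ H={A} → {A} (+0)
site 1, node BGH: BH={A} ∪ G={C} → {A,C} (+1)
site 1, node PY: P={C} ∪ Y={T} → {C,T} (+1)
site 1, node OPY: O={G} ∪ PY={C,T} → {C,G,T} (+1)
site 1, node BGHOPY: BGH={A,C} ∩ OPY={C,G,T} → {C} (+0)
site 1, node BGHOPUY: BGHOPY={C} ∩ U={C} → {C} (+0)
site 2, node BH: B={A} ∪ H={C} → {A,C} (+1)
site 2, node BGH: BH={A,C} ∩ G={C} → {C} (+0)
site 2, node PY: P={T} ∩ Y={T} → {T} (+0)
site 2, node OPY: O={T} ∩ PY={T} → {T} (+0)
site 2, node BGHOPY: BGH={C} ∪ OPY={T} → {C,T} (+1)
site 2, node BGHOPUY: BGHOPY={C,T} ∩ U={T} → {T} (+0)
site 3, node BH: B={A} ∪ H={T} → {A,T} (+1)
site 3, node BGH: BH={A,T} ∪ G={C} → {A,C,T} (+1)
site 3, node PY: P={G} ∪ Y={C} → {C,G} (+1)
site 3, node OPY: O={G} ∩ PY={C,G} → {G} (+0)
site 3, node BGHOPY: BGH={A,C,T} ∪ OPY={G} → {A,C,G,T} (+1)
site 3, node BGHOPUY: BGHOPY={A,C,G,T} ∩ U={C} → {C} (+0)
site 4, node BH: B={C} ∪ H={G} → {C,G} (+1)
site 4, node BGH: BH={C,G} ∪ G={T} → {C,G,T} (+1)
site 4, node PY: P={T} ∪ Y={G} → {G,T} (+1)
site 4, node OPY: O={C} ∪ PY={G,T} → {C,G,T} (+1)
site 4, node BGHOPY: BGH={C,G,T} ∩ OPY={C,G,T} → {C,G,T} (+0)
site 4, node BGHOPUY: BGHOPY={C,G,T} ∩ U={C} → {C} (+0)
site 5, node BH: B={G} ∩ H={G} → {G} (+0)
site 5, node BGH: BH={G} ∩ G={G} → {G} (+0)
site 5, node PY: P={A} ∪ Y={C} → {A,C} (+1)
site 5, node OPY: O={T} ∪ PY={A,C} → {A,C,T} (+1)
site 5, node BGHOPY: BGH={G} ∪ OPY={A,C,T} → {A,C,G,T} (+1)
site 5, node BGHOPUY: BGHOPY={A,C,G,T} ∩ U={A} → {A} (+0)
site 6, node BH: B={C} ∪ H={T} → {C,T} (+1)
site 6, node BGH: BH={C,T} ∪ G={A} → {A,C,T} (+1)
site 6, node PY: P={C} ∪ Y={G} → {C,G} (+1)
site 6, node OPY: O={G} ∩ PY={C,G} → {G} (+0)
site 6, node BGHOPY: BGH={A,C,T} ∪ OPY={G} → {A,C,G,T} (+1)
site 6, node BGHOPUY: BGHOPY={A,C,G,T} ∩ U={T} → {T} (+0)
per-site changes: [4, 3, 2, 4, 4, 3, 4]; total = 24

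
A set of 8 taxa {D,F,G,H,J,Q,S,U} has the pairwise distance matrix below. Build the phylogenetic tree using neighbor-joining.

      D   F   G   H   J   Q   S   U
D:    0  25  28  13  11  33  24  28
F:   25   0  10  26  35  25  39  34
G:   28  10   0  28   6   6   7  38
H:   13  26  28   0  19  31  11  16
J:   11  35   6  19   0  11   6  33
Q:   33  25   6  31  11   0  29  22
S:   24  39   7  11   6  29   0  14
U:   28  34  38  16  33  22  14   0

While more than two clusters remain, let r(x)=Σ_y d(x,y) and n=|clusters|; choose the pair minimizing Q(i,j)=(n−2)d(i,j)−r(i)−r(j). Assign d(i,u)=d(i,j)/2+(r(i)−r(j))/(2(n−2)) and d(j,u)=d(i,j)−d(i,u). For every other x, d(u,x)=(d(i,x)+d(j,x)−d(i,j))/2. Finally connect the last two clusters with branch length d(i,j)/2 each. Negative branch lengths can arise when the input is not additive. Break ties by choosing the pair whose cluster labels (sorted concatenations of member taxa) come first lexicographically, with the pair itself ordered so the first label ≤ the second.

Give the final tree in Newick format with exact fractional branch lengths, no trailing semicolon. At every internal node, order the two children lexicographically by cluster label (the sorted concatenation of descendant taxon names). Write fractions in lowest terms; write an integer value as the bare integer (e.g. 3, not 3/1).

((((D:147/16,(((F:131/12,G:-11/12):69/20,Q:141/20):183/32,J:73/32):53/16):75/16,H:29/8):23/8,S:27/8):85/16,U:85/16)

1. join F+G (d=10, Q=-257) ⇒ FG; edges |F|=131/12, |G|=-11/12
  updated: d(D,FG)=43/2, d(FG,H)=22, d(FG,J)=31/2, d(FG,Q)=21/2, d(FG,S)=18, d(FG,U)=31
2. join FG+Q (d=21/2, Q=-405/2) ⇒ FGQ; edges |FG|=69/20, |Q|=141/20
  updated: d(D,FGQ)=22, d(FGQ,H)=85/4, d(FGQ,J)=8, d(FGQ,S)=73/4, d(FGQ,U)=85/4
3. join FGQ+J (d=8, Q=-543/4) ⇒ FGJQ; edges |FGQ|=183/32, |J|=73/32
  updated: d(D,FGJQ)=25/2, d(FGJQ,H)=129/8, d(FGJQ,S)=65/8, d(FGJQ,U)=185/8
4. join D+FGJQ (d=25/2, Q=-799/8) ⇒ DFGJQ; edges |D|=147/16, |FGJQ|=53/16
  updated: d(DFGJQ,H)=133/16, d(DFGJQ,S)=157/16, d(DFGJQ,U)=309/16
5. join DFGJQ+H (d=133/16, Q=-449/8) ⇒ DFGHJQ; edges |DFGJQ|=75/16, |H|=29/8
  updated: d(DFGHJQ,S)=25/4, d(DFGHJQ,U)=27/2
6. join DFGHJQ+S (d=25/4, Q=-135/4) ⇒ DFGHJQS; edges |DFGHJQ|=23/8, |S|=27/8
  updated: d(DFGHJQS,U)=85/8
7. join DFGHJQS+U (d=85/8) ⇒ DFGHJQSU; edges |DFGHJQS|=85/16, |U|=85/16
final tree: ((((D:147/16,(((F:131/12,G:-11/12):69/20,Q:141/20):183/32,J:73/32):53/16):75/16,H:29/8):23/8,S:27/8):85/16,U:85/16)
total length: 1059/16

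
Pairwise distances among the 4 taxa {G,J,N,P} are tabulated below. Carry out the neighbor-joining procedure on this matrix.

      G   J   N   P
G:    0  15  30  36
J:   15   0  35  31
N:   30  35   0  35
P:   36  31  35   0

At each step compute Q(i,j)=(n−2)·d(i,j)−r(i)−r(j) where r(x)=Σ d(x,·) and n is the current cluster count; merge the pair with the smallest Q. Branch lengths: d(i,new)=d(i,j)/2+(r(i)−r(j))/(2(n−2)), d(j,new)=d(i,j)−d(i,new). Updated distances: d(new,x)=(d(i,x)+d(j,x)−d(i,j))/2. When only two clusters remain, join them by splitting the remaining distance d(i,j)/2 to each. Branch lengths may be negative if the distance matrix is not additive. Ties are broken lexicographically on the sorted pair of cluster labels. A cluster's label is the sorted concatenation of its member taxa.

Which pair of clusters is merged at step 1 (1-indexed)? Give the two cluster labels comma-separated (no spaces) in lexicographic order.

G,J

step 1: merge (G,J) at d=15, Q=-132; branch lengths G→15/2, J→15/2; new cluster GJ
  updated: d(GJ,N)=25, d(GJ,P)=26
step 2: merge (GJ,N) at d=25, Q=-86; branch lengths GJ→8, N→17; new cluster GJN
  updated: d(GJN,P)=18
step 3: merge (GJN,P) at d=18; branch lengths GJN→9, P→9; new cluster GJNP
final tree: (((G:15/2,J:15/2):8,N:17):9,P:9)
total length: 58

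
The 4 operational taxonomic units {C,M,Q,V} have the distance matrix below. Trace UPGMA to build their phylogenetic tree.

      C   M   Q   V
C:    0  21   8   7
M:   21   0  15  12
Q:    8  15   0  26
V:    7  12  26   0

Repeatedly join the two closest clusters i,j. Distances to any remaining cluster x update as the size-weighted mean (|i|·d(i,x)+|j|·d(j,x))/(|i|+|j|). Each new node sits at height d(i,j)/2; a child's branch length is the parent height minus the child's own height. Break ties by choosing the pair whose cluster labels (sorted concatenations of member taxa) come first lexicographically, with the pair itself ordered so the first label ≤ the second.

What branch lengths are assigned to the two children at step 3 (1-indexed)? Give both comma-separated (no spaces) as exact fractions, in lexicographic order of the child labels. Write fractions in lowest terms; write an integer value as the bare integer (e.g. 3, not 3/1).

39/8,7/8

1. join C+V (d=7) ⇒ CV; edges |C|=7/2, |V|=7/2
  updated: d(CV,M)=33/2, d(CV,Q)=17
2. join M+Q (d=15) ⇒ MQ; edges |M|=15/2, |Q|=15/2
  updated: d(CV,MQ)=67/4
3. join CV+MQ (d=67/4) ⇒ CMQV; edges |CV|=39/8, |MQ|=7/8
final tree: ((C:7/2,V:7/2):39/8,(M:15/2,Q:15/2):7/8)
total length: 111/4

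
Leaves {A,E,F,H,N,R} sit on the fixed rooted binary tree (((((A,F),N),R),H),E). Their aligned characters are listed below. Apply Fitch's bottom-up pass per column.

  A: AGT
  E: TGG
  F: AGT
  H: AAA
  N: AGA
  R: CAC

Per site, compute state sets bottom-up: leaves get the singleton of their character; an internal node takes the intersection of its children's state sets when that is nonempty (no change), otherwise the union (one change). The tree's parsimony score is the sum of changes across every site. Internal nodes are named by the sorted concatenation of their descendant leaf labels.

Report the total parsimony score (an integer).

7

site 0, node AF: A={A} ∩ F={A} → {A} (+0)
site 0, node AFN: AF={A} ∩ N={A} → {A} (+0)
site 0, node AFNR: AFN={A} ∪ R={C} → {A,C} (+1)
site 0, node AFHNR: AFNR={A,C} ∩ H={A} → {A} (+0)
site 0, node AEFHNR: AFHNR={A} ∪ E={T} → {A,T} (+1)
site 1, node AF: A={G} ∩ F={G} → {G} (+0)
site 1, node AFN: AF={G} ∩ N={G} → {G} (+0)
site 1, node AFNR: AFN={G} ∪ R={A} → {A,G} (+1)
site 1, node AFHNR: AFNR={A,G} ∩ H={A} → {A} (+0)
site 1, node AEFHNR: AFHNR={A} ∪ E={G} → {A,G} (+1)
site 2, node AF: A={T} ∩ F={T} → {T} (+0)
site 2, node AFN: AF={T} ∪ N={A} → {A,T} (+1)
site 2, node AFNR: AFN={A,T} ∪ R={C} → {A,C,T} (+1)
site 2, node AFHNR: AFNR={A,C,T} ∩ H={A} → {A} (+0)
site 2, node AEFHNR: AFHNR={A} ∪ E={G} → {A,G} (+1)
per-site changes: [2, 2, 3]; total = 7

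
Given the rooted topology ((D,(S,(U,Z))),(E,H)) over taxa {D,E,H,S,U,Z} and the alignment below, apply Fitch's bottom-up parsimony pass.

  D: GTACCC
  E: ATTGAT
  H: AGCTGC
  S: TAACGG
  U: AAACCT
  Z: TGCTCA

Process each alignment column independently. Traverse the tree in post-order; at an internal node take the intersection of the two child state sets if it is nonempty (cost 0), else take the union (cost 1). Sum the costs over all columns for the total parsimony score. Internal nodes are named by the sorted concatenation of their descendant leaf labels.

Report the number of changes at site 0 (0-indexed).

UZ@0: {A} ∪ {T} = {A,T} (union, +1)
SUZ@0: {T} ∩ {A,T} = {T} (intersection, +0)
DSUZ@0: {G} ∪ {T} = {G,T} (union, +1)
EH@0: {A} ∩ {A} = {A} (intersection, +0)
DEHSUZ@0: {G,T} ∪ {A} = {A,G,T} (union, +1)
UZ@1: {A} ∪ {G} = {A,G} (union, +1)
SUZ@1: {A} ∩ {A,G} = {A} (intersection, +0)
DSUZ@1: {T} ∪ {A} = {A,T} (union, +1)
EH@1: {T} ∪ {G} = {G,T} (union, +1)
DEHSUZ@1: {A,T} ∩ {G,T} = {T} (intersection, +0)
UZ@2: {A} ∪ {C} = {A,C} (union, +1)
SUZ@2: {A} ∩ {A,C} = {A} (intersection, +0)
DSUZ@2: {A} ∩ {A} = {A} (intersection, +0)
EH@2: {T} ∪ {C} = {C,T} (union, +1)
DEHSUZ@2: {A} ∪ {C,T} = {A,C,T} (union, +1)
UZ@3: {C} ∪ {T} = {C,T} (union, +1)
SUZ@3: {C} ∩ {C,T} = {C} (intersection, +0)
DSUZ@3: {C} ∩ {C} = {C} (intersection, +0)
EH@3: {G} ∪ {T} = {G,T} (union, +1)
DEHSUZ@3: {C} ∪ {G,T} = {C,G,T} (union, +1)
UZ@4: {C} ∩ {C} = {C} (intersection, +0)
SUZ@4: {G} ∪ {C} = {C,G} (union, +1)
DSUZ@4: {C} ∩ {C,G} = {C} (intersection, +0)
EH@4: {A} ∪ {G} = {A,G} (union, +1)
DEHSUZ@4: {C} ∪ {A,G} = {A,C,G} (union, +1)
UZ@5: {T} ∪ {A} = {A,T} (union, +1)
SUZ@5: {G} ∪ {A,T} = {A,G,T} (union, +1)
DSUZ@5: {C} ∪ {A,G,T} = {A,C,G,T} (union, +1)
EH@5: {T} ∪ {C} = {C,T} (union, +1)
DEHSUZ@5: {A,C,G,T} ∩ {C,T} = {C,T} (intersection, +0)
per-site changes: [3, 3, 3, 3, 3, 4]; total = 19

3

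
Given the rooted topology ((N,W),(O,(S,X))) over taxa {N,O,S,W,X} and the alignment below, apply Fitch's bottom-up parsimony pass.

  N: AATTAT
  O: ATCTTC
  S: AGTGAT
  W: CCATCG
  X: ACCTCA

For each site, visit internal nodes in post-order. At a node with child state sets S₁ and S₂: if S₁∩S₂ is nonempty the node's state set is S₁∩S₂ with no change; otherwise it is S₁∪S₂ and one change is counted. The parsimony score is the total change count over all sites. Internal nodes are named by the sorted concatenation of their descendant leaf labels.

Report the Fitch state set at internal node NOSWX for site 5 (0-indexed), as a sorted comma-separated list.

T

NW@0: {A} ∪ {C} = {A,C} (union, +1)
SX@0: {A} ∩ {A} = {A} (intersection, +0)
OSX@0: {A} ∩ {A} = {A} (intersection, +0)
NOSWX@0: {A,C} ∩ {A} = {A} (intersection, +0)
NW@1: {A} ∪ {C} = {A,C} (union, +1)
SX@1: {G} ∪ {C} = {C,G} (union, +1)
OSX@1: {T} ∪ {C,G} = {C,G,T} (union, +1)
NOSWX@1: {A,C} ∩ {C,G,T} = {C} (intersection, +0)
NW@2: {T} ∪ {A} = {A,T} (union, +1)
SX@2: {T} ∪ {C} = {C,T} (union, +1)
OSX@2: {C} ∩ {C,T} = {C} (intersection, +0)
NOSWX@2: {A,T} ∪ {C} = {A,C,T} (union, +1)
NW@3: {T} ∩ {T} = {T} (intersection, +0)
SX@3: {G} ∪ {T} = {G,T} (union, +1)
OSX@3: {T} ∩ {G,T} = {T} (intersection, +0)
NOSWX@3: {T} ∩ {T} = {T} (intersection, +0)
NW@4: {A} ∪ {C} = {A,C} (union, +1)
SX@4: {A} ∪ {C} = {A,C} (union, +1)
OSX@4: {T} ∪ {A,C} = {A,C,T} (union, +1)
NOSWX@4: {A,C} ∩ {A,C,T} = {A,C} (intersection, +0)
NW@5: {T} ∪ {G} = {G,T} (union, +1)
SX@5: {T} ∪ {A} = {A,T} (union, +1)
OSX@5: {C} ∪ {A,T} = {A,C,T} (union, +1)
NOSWX@5: {G,T} ∩ {A,C,T} = {T} (intersection, +0)
per-site changes: [1, 3, 3, 1, 3, 3]; total = 14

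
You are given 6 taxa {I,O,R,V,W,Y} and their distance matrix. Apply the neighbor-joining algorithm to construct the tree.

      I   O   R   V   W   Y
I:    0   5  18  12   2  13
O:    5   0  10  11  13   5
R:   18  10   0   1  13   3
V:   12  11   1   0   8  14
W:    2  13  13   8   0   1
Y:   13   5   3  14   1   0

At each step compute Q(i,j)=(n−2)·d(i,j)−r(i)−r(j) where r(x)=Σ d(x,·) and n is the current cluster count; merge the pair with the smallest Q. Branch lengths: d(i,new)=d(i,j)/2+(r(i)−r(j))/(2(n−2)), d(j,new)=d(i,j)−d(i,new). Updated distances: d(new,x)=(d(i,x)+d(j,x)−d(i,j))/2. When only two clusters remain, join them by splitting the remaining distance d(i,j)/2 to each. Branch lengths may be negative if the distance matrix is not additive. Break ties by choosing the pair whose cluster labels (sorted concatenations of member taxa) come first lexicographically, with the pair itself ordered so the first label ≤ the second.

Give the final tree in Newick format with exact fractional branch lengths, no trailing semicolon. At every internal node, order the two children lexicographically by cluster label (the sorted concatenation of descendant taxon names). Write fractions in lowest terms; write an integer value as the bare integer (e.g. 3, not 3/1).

1. join R+V (d=1, Q=-87) ⇒ RV; edges |R|=3/8, |V|=5/8
  updated: d(I,RV)=29/2, d(O,RV)=10, d(RV,W)=10, d(RV,Y)=8
2. join I+W (d=2, Q=-109/2) ⇒ IW; edges |I|=29/12, |W|=-5/12
  updated: d(IW,O)=8, d(IW,RV)=45/4, d(IW,Y)=6
3. join IW+O (d=8, Q=-129/4) ⇒ IOW; edges |IW|=73/16, |O|=55/16
  updated: d(IOW,RV)=53/8, d(IOW,Y)=3/2
4. join IOW+RV (d=53/8, Q=-129/8) ⇒ IORVW; edges |IOW|=1/16, |RV|=105/16
  updated: d(IORVW,Y)=23/16
5. join IORVW+Y (d=23/16) ⇒ IORVWY; edges |IORVW|=23/32, |Y|=23/32
final tree: ((((I:29/12,W:-5/12):73/16,O:55/16):1/16,(R:3/8,V:5/8):105/16):23/32,Y:23/32)
total length: 305/16

((((I:29/12,W:-5/12):73/16,O:55/16):1/16,(R:3/8,V:5/8):105/16):23/32,Y:23/32)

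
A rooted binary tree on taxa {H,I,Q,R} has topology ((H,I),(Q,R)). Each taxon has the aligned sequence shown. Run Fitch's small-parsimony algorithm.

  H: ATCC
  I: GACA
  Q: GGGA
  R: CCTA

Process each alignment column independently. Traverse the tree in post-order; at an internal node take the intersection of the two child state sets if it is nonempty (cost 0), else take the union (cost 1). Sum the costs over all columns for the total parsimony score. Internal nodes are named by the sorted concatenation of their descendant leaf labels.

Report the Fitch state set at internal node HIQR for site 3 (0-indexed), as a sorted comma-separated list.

[col 0] HI: children H:{A}, I:{G} ∪→ {A,G}; cost 1
[col 0] QR: children Q:{G}, R:{C} ∪→ {C,G}; cost 1
[col 0] HIQR: children HI:{A,G}, QR:{C,G} ∩→ {G}; cost 0
[col 1] HI: children H:{T}, I:{A} ∪→ {A,T}; cost 1
[col 1] QR: children Q:{G}, R:{C} ∪→ {C,G}; cost 1
[col 1] HIQR: children HI:{A,T}, QR:{C,G} ∪→ {A,C,G,T}; cost 1
[col 2] HI: children H:{C}, I:{C} ∩→ {C}; cost 0
[col 2] QR: children Q:{G}, R:{T} ∪→ {G,T}; cost 1
[col 2] HIQR: children HI:{C}, QR:{G,T} ∪→ {C,G,T}; cost 1
[col 3] HI: children H:{C}, I:{A} ∪→ {A,C}; cost 1
[col 3] QR: children Q:{A}, R:{A} ∩→ {A}; cost 0
[col 3] HIQR: children HI:{A,C}, QR:{A} ∩→ {A}; cost 0
per-site changes: [2, 3, 2, 1]; total = 8

A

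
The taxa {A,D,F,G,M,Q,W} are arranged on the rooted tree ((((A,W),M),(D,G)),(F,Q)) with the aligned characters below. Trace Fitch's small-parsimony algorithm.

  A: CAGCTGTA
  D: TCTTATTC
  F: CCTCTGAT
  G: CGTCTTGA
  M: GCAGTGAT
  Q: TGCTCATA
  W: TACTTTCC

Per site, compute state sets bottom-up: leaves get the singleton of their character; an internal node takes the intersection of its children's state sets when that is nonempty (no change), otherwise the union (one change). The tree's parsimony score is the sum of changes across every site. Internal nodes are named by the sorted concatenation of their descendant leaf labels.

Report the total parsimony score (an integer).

28

site 0, node AW: A={C} ∪ W={T} → {C,T} (+1)
site 0, node AMW: AW={C,T} ∪ M={G} → {C,G,T} (+1)
site 0, node DG: D={T} ∪ G={C} → {C,T} (+1)
site 0, node ADGMW: AMW={C,G,T} ∩ DG={C,T} → {C,T} (+0)
site 0, node FQ: F={C} ∪ Q={T} → {C,T} (+1)
site 0, node ADFGMQW: ADGMW={C,T} ∩ FQ={C,T} → {C,T} (+0)
site 1, node AW: A={A} ∩ W={A} → {A} (+0)
site 1, node AMW: AW={A} ∪ M={C} → {A,C} (+1)
site 1, node DG: D={C} ∪ G={G} → {C,G} (+1)
site 1, node ADGMW: AMW={A,C} ∩ DG={C,G} → {C} (+0)
site 1, node FQ: F={C} ∪ Q={G} → {C,G} (+1)
site 1, node ADFGMQW: ADGMW={C} ∩ FQ={C,G} → {C} (+0)
site 2, node AW: A={G} ∪ W={C} → {C,G} (+1)
site 2, node AMW: AW={C,G} ∪ M={A} → {A,C,G} (+1)
site 2, node DG: D={T} ∩ G={T} → {T} (+0)
site 2, node ADGMW: AMW={A,C,G} ∪ DG={T} → {A,C,G,T} (+1)
site 2, node FQ: F={T} ∪ Q={C} → {C,T} (+1)
site 2, node ADFGMQW: ADGMW={A,C,G,T} ∩ FQ={C,T} → {C,T} (+0)
site 3, node AW: A={C} ∪ W={T} → {C,T} (+1)
site 3, node AMW: AW={C,T} ∪ M={G} → {C,G,T} (+1)
site 3, node DG: D={T} ∪ G={C} → {C,T} (+1)
site 3, node ADGMW: AMW={C,G,T} ∩ DG={C,T} → {C,T} (+0)
site 3, node FQ: F={C} ∪ Q={T} → {C,T} (+1)
site 3, node ADFGMQW: ADGMW={C,T} ∩ FQ={C,T} → {C,T} (+0)
site 4, node AW: A={T} ∩ W={T} → {T} (+0)
site 4, node AMW: AW={T} ∩ M={T} → {T} (+0)
site 4, node DG: D={A} ∪ G={T} → {A,T} (+1)
site 4, node ADGMW: AMW={T} ∩ DG={A,T} → {T} (+0)
site 4, node FQ: F={T} ∪ Q={C} → {C,T} (+1)
site 4, node ADFGMQW: ADGMW={T} ∩ FQ={C,T} → {T} (+0)
site 5, node AW: A={G} ∪ W={T} → {G,T} (+1)
site 5, node AMW: AW={G,T} ∩ M={G} → {G} (+0)
site 5, node DG: D={T} ∩ G={T} → {T} (+0)
site 5, node ADGMW: AMW={G} ∪ DG={T} → {G,T} (+1)
site 5, node FQ: F={G} ∪ Q={A} → {A,G} (+1)
site 5, node ADFGMQW: ADGMW={G,T} ∩ FQ={A,G} → {G} (+0)
site 6, node AW: A={T} ∪ W={C} → {C,T} (+1)
site 6, node AMW: AW={C,T} ∪ M={A} → {A,C,T} (+1)
site 6, node DG: D={T} ∪ G={G} → {G,T} (+1)
site 6, node ADGMW: AMW={A,C,T} ∩ DG={G,T} → {T} (+0)
site 6, node FQ: F={A} ∪ Q={T} → {A,T} (+1)
site 6, node ADFGMQW: ADGMW={T} ∩ FQ={A,T} → {T} (+0)
site 7, node AW: A={A} ∪ W={C} → {A,C} (+1)
site 7, node AMW: AW={A,C} ∪ M={T} → {A,C,T} (+1)
site 7, node DG: D={C} ∪ G={A} → {A,C} (+1)
site 7, node ADGMW: AMW={A,C,T} ∩ DG={A,C} → {A,C} (+0)
site 7, node FQ: F={T} ∪ Q={A} → {A,T} (+1)
site 7, node ADFGMQW: ADGMW={A,C} ∩ FQ={A,T} → {A} (+0)
per-site changes: [4, 3, 4, 4, 2, 3, 4, 4]; total = 28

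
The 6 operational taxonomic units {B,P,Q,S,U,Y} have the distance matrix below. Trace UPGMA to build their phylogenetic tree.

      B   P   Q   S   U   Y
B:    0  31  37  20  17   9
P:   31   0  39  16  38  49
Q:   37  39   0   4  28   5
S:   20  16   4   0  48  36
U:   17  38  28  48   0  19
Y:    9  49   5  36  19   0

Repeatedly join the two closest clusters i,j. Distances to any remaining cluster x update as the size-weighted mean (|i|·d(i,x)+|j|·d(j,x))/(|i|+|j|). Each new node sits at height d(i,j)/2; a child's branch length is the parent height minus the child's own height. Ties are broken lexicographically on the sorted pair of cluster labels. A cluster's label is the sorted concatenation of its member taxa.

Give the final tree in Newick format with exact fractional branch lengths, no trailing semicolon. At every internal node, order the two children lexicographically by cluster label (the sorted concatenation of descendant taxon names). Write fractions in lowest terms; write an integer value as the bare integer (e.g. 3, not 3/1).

step 1: merge (Q,S) at d=4; branch lengths Q→2, S→2; new cluster QS
  updated: d(B,QS)=57/2, d(P,QS)=55/2, d(QS,U)=38, d(QS,Y)=41/2
step 2: merge (B,Y) at d=9; branch lengths B→9/2, Y→9/2; new cluster BY
  updated: d(BY,P)=40, d(BY,QS)=49/2, d(BY,U)=18
step 3: merge (BY,U) at d=18; branch lengths BY→9/2, U→9; new cluster BUY
  updated: d(BUY,P)=118/3, d(BUY,QS)=29
step 4: merge (P,QS) at d=55/2; branch lengths P→55/4, QS→47/4; new cluster PQS
  updated: d(BUY,PQS)=292/9
step 5: merge (BUY,PQS) at d=292/9; branch lengths BUY→65/9, PQS→89/36; new cluster BPQSUY
final tree: (((B:9/2,Y:9/2):9/2,U:9):65/9,(P:55/4,(Q:2,S:2):47/4):89/36)
total length: 2221/36

(((B:9/2,Y:9/2):9/2,U:9):65/9,(P:55/4,(Q:2,S:2):47/4):89/36)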